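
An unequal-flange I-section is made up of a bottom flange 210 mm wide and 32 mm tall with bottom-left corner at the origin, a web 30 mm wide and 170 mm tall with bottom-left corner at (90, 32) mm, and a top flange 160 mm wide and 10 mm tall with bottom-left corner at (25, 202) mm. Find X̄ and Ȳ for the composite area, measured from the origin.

Part | A | x̄ᵢ | ȳᵢ | A·x̄ᵢ | A·ȳᵢ
bottom flange | 6720.00 | 105.00 | 16.00 | 705600.00 | 107520.00
web | 5100.00 | 105.00 | 117.00 | 535500.00 | 596700.00
top flange | 1600.00 | 105.00 | 207.00 | 168000.00 | 331200.00
Σ | 13420.00 |  |  | 1409100.00 | 1035420.00
X̄ = 1409100.00 / 13420.00 = 105.00 mm
Ȳ = 1035420.00 / 13420.00 = 77.15 mm

X̄ = 105.00 mm, Ȳ = 77.15 mm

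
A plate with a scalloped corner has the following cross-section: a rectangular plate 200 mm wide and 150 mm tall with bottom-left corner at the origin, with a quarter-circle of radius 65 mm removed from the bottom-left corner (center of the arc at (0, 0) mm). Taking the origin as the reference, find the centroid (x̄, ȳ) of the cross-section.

x̄ = 109.01 mm, ȳ = 80.90 mm

Part | A | x̄ᵢ | ȳᵢ | A·x̄ᵢ | A·ȳᵢ
plate | 30000.00 | 100.00 | 75.00 | 3000000.00 | 2250000.00
removed quarter-circle | -3318.31 | 27.59 | 27.59 | -91541.67 | -91541.67
Σ | 26681.69 |  |  | 2908458.33 | 2158458.33
x̄ = 2908458.33 / 26681.69 = 109.01 mm
ȳ = 2158458.33 / 26681.69 = 80.90 mm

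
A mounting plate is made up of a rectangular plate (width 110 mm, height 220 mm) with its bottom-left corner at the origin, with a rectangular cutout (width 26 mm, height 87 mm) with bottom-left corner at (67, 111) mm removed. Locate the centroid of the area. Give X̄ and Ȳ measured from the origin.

X̄ = 52.42 mm, Ȳ = 105.41 mm

plate: A = 110 × 220 = 24200.00, centroid at (55.00, 110.00).
hole: A = −(26 × 87) = -2262.00, centroid at (80.00, 154.50).
ΣA = 21938.00 mm²
ΣAX̄ = (24200.00)(55.00) + (-2262.00)(80.00) = 1150040.00 mm³
ΣAȲ = (24200.00)(110.00) + (-2262.00)(154.50) = 2312521.00 mm³
X̄ = 1150040.00 / 21938.00 = 52.42 mm
Ȳ = 2312521.00 / 21938.00 = 105.41 mm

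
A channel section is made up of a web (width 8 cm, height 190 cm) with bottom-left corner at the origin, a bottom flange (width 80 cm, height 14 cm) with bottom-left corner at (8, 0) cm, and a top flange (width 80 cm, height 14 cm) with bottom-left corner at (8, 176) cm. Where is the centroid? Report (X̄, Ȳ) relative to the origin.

web: A = 8 × 190 = 1520.00, centroid at (4.00, 95.00).
bottom flange: A = 80 × 14 = 1120.00, centroid at (48.00, 7.00).
top flange: A = 80 × 14 = 1120.00, centroid at (48.00, 183.00).
ΣA = 3760.00 cm²
ΣAX̄ = (1520.00)(4.00) + (1120.00)(48.00) + (1120.00)(48.00) = 113600.00 cm³
ΣAȲ = (1520.00)(95.00) + (1120.00)(7.00) + (1120.00)(183.00) = 357200.00 cm³
X̄ = 113600.00 / 3760.00 = 30.21 cm
Ȳ = 357200.00 / 3760.00 = 95.00 cm

X̄ = 30.21 cm, Ȳ = 95.00 cm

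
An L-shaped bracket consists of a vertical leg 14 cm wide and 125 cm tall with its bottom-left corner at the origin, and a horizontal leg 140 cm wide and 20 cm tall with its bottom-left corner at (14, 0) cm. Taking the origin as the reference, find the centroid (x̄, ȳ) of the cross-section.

x̄ = 54.38 cm, ȳ = 30.19 cm

vertical leg: A = 14 × 125 = 1750.00, centroid at (7.00, 62.50).
horizontal leg: A = 140 × 20 = 2800.00, centroid at (84.00, 10.00).
ΣA = 4550.00 cm², ΣAx̄ = 247450.00 cm³, ΣAȳ = 137375.00 cm³.
x̄ = 247450.00/4550.00 = 54.38 cm; ȳ = 137375.00/4550.00 = 30.19 cm.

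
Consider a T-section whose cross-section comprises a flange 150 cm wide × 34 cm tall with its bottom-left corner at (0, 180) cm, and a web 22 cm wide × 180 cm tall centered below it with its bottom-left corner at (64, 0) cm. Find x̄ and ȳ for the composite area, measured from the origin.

x̄ = 75.00 cm, ȳ = 150.23 cm

web: A = 22 × 180 = 3960.00, centroid at (75.00, 90.00).
flange: A = 150 × 34 = 5100.00, centroid at (75.00, 197.00).
ΣA = 9060.00 cm², ΣAx̄ = 679500.00 cm³, ΣAȳ = 1361100.00 cm³.
x̄ = 679500.00/9060.00 = 75.00 cm; ȳ = 1361100.00/9060.00 = 150.23 cm.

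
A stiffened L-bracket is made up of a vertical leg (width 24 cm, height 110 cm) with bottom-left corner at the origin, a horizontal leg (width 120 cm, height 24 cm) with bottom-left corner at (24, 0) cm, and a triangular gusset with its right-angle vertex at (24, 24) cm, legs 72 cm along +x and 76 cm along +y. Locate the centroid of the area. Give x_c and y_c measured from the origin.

Part | A | x̄ᵢ | ȳᵢ | A·x̄ᵢ | A·ȳᵢ
vertical leg | 2640.00 | 12.00 | 55.00 | 31680.00 | 145200.00
horizontal leg | 2880.00 | 84.00 | 12.00 | 241920.00 | 34560.00
gusset | 2736.00 | 48.00 | 49.33 | 131328.00 | 134976.00
Σ | 8256.00 |  |  | 404928.00 | 314736.00
x_c = 404928.00 / 8256.00 = 49.05 cm
y_c = 314736.00 / 8256.00 = 38.12 cm

x_c = 49.05 cm, y_c = 38.12 cm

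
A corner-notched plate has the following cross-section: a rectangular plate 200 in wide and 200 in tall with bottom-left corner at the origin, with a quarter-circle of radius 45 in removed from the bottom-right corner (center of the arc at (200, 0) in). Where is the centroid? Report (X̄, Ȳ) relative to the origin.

Part | A | x̄ᵢ | ȳᵢ | A·x̄ᵢ | A·ȳᵢ
plate | 40000.00 | 100.00 | 100.00 | 4000000.00 | 4000000.00
removed quarter-circle | -1590.43 | 180.90 | 19.10 | -287711.26 | -30375.00
Σ | 38409.57 |  |  | 3712288.74 | 3969625.00
X̄ = 3712288.74 / 38409.57 = 96.65 in
Ȳ = 3969625.00 / 38409.57 = 103.35 in

X̄ = 96.65 in, Ȳ = 103.35 in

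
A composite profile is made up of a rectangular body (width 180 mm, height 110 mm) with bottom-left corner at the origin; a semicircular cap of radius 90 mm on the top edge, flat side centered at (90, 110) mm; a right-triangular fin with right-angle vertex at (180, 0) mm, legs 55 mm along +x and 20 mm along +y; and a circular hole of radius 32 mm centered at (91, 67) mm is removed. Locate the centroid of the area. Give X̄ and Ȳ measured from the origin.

rectangular body: A = 180 × 110 = 19800.00, centroid at (90.00, 55.00).
semicircular top: A = ½π·90² = 12723.45, centroid at (90.00, 148.20).
triangular fin: A = ½·55·20 = 550.00, centroid at (198.33, 6.67).
hole: A = −π·32² = -3216.99, centroid at (91.00, 67.00).
ΣA = 29856.46 mm², ΣAX̄ = 2743447.69 mm³, ΣAȲ = 2762707.81 mm³.
X̄ = 2743447.69/29856.46 = 91.89 mm; Ȳ = 2762707.81/29856.46 = 92.53 mm.

X̄ = 91.89 mm, Ȳ = 92.53 mm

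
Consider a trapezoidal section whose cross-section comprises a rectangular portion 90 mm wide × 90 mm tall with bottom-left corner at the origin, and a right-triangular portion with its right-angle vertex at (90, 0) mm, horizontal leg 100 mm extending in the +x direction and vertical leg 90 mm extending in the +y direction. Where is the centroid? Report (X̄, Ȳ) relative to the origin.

X̄ = 72.98 mm, Ȳ = 39.64 mm

rectangular portion: A = 90 × 90 = 8100.00, centroid at (45.00, 45.00).
triangular portion: A = ½·100·90 = 4500.00, centroid at (123.33, 30.00).
ΣA = 12600.00 mm², ΣAX̄ = 919500.00 mm³, ΣAȲ = 499500.00 mm³.
X̄ = 919500.00/12600.00 = 72.98 mm; Ȳ = 499500.00/12600.00 = 39.64 mm.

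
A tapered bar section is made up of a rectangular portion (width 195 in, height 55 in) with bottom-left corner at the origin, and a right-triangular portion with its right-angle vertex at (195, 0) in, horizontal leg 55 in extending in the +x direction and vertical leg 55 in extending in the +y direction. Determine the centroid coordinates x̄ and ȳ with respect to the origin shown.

rectangular portion: A = 195 × 55 = 10725.00, centroid at (97.50, 27.50).
triangular portion: A = ½·55·55 = 1512.50, centroid at (213.33, 18.33).
ΣA = 12237.50 in², ΣAx̄ = 1368354.17 in³, ΣAȳ = 322666.67 in³.
x̄ = 1368354.17/12237.50 = 111.82 in; ȳ = 322666.67/12237.50 = 26.37 in.

x̄ = 111.82 in, ȳ = 26.37 in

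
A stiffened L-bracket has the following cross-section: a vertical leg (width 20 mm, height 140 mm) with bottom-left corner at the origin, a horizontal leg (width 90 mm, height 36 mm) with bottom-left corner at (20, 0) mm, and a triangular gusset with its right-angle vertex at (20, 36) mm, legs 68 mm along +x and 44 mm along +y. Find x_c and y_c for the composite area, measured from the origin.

x_c = 40.13 mm, y_c = 43.81 mm

Part | A | x̄ᵢ | ȳᵢ | A·x̄ᵢ | A·ȳᵢ
vertical leg | 2800.00 | 10.00 | 70.00 | 28000.00 | 196000.00
horizontal leg | 3240.00 | 65.00 | 18.00 | 210600.00 | 58320.00
gusset | 1496.00 | 42.67 | 50.67 | 63829.33 | 75797.33
Σ | 7536.00 |  |  | 302429.33 | 330117.33
x_c = 302429.33 / 7536.00 = 40.13 mm
y_c = 330117.33 / 7536.00 = 43.81 mm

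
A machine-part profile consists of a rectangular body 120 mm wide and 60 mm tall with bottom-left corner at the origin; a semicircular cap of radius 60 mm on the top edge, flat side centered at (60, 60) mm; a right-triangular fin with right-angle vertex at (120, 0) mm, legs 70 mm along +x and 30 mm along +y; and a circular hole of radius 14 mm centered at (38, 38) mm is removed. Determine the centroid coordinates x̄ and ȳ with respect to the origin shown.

rectangular body: A = 120 × 60 = 7200.00, centroid at (60.00, 30.00).
semicircular top: A = ½π·60² = 5654.87, centroid at (60.00, 85.46).
triangular fin: A = ½·70·30 = 1050.00, centroid at (143.33, 10.00).
hole: A = −π·14² = -615.75, centroid at (38.00, 38.00).
ΣA = 13289.11 mm², ΣAx̄ = 898393.42 mm³, ΣAȳ = 686393.42 mm³.
x̄ = 898393.42/13289.11 = 67.60 mm; ȳ = 686393.42/13289.11 = 51.65 mm.

x̄ = 67.60 mm, ȳ = 51.65 mm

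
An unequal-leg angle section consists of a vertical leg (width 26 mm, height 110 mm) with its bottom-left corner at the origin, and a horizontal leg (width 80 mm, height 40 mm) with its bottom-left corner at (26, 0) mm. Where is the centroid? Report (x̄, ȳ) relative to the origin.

vertical leg: A = 26 × 110 = 2860.00, centroid at (13.00, 55.00).
horizontal leg: A = 80 × 40 = 3200.00, centroid at (66.00, 20.00).
ΣA = 6060.00 mm²
ΣAx̄ = (2860.00)(13.00) + (3200.00)(66.00) = 248380.00 mm³
ΣAȳ = (2860.00)(55.00) + (3200.00)(20.00) = 221300.00 mm³
x̄ = 248380.00 / 6060.00 = 40.99 mm
ȳ = 221300.00 / 6060.00 = 36.52 mm

x̄ = 40.99 mm, ȳ = 36.52 mm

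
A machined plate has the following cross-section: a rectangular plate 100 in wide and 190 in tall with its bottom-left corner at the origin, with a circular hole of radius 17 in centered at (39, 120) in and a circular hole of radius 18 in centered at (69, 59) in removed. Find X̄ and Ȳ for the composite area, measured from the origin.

X̄ = 49.45 in, Ȳ = 95.82 in

Part | A | x̄ᵢ | ȳᵢ | A·x̄ᵢ | A·ȳᵢ
plate | 19000.00 | 50.00 | 95.00 | 950000.00 | 1805000.00
hole 1 | -907.92 | 39.00 | 120.00 | -35408.89 | -108950.43
hole 2 | -1017.88 | 69.00 | 59.00 | -70233.45 | -60054.69
Σ | 17074.20 |  |  | 844357.66 | 1635994.88
X̄ = 844357.66 / 17074.20 = 49.45 in
Ȳ = 1635994.88 / 17074.20 = 95.82 in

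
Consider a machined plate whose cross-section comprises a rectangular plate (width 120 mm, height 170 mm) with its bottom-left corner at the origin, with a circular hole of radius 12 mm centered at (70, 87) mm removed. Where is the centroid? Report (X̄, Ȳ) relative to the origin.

plate: A = 120 × 170 = 20400.00, centroid at (60.00, 85.00).
hole: A = −π·12² = -452.39, centroid at (70.00, 87.00).
ΣA = 19947.61 mm², ΣAX̄ = 1192332.75 mm³, ΣAȲ = 1694642.13 mm³.
X̄ = 1192332.75/19947.61 = 59.77 mm; Ȳ = 1694642.13/19947.61 = 84.95 mm.

X̄ = 59.77 mm, Ȳ = 84.95 mm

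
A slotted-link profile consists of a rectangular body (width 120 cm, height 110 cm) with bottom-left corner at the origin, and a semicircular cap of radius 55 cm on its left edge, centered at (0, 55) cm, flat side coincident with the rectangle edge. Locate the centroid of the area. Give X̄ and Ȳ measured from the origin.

rectangular body: A = 120 × 110 = 13200.00, centroid at (60.00, 55.00).
semicircular end: A = ½π·55² = 4751.66, centroid at (-23.34, 55.00).
ΣA = 17951.66 cm², ΣAX̄ = 681083.33 cm³, ΣAȲ = 987341.24 cm³.
X̄ = 681083.33/17951.66 = 37.94 cm; Ȳ = 987341.24/17951.66 = 55.00 cm.

X̄ = 37.94 cm, Ȳ = 55.00 cm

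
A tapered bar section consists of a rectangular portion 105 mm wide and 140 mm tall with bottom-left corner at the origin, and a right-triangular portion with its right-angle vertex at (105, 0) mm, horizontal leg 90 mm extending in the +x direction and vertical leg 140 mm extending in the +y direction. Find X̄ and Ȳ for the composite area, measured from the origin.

X̄ = 77.25 mm, Ȳ = 63.00 mm

rectangular portion: A = 105 × 140 = 14700.00, centroid at (52.50, 70.00).
triangular portion: A = ½·90·140 = 6300.00, centroid at (135.00, 46.67).
ΣA = 21000.00 mm², ΣAX̄ = 1622250.00 mm³, ΣAȲ = 1323000.00 mm³.
X̄ = 1622250.00/21000.00 = 77.25 mm; Ȳ = 1323000.00/21000.00 = 63.00 mm.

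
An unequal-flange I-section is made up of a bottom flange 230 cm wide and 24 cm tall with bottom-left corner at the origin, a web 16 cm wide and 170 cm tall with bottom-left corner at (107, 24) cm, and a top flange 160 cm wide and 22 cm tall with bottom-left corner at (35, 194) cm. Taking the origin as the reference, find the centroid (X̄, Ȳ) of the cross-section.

X̄ = 115.00 cm, Ȳ = 92.20 cm

bottom flange: A = 230 × 24 = 5520.00, centroid at (115.00, 12.00).
web: A = 16 × 170 = 2720.00, centroid at (115.00, 109.00).
top flange: A = 160 × 22 = 3520.00, centroid at (115.00, 205.00).
ΣA = 11760.00 cm²
ΣAX̄ = (5520.00)(115.00) + (2720.00)(115.00) + (3520.00)(115.00) = 1352400.00 cm³
ΣAȲ = (5520.00)(12.00) + (2720.00)(109.00) + (3520.00)(205.00) = 1084320.00 cm³
X̄ = 1352400.00 / 11760.00 = 115.00 cm
Ȳ = 1084320.00 / 11760.00 = 92.20 cm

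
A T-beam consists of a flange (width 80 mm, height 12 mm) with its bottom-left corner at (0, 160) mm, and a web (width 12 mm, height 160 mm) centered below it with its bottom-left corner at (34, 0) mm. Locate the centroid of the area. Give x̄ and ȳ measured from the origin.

web: A = 12 × 160 = 1920.00, centroid at (40.00, 80.00).
flange: A = 80 × 12 = 960.00, centroid at (40.00, 166.00).
ΣA = 2880.00 mm², ΣAx̄ = 115200.00 mm³, ΣAȳ = 312960.00 mm³.
x̄ = 115200.00/2880.00 = 40.00 mm; ȳ = 312960.00/2880.00 = 108.67 mm.

x̄ = 40.00 mm, ȳ = 108.67 mm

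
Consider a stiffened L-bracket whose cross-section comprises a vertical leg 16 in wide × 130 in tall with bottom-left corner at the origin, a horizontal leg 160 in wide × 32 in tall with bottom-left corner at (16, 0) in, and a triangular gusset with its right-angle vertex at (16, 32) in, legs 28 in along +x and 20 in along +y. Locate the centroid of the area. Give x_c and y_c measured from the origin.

x_c = 68.88 in, y_c = 30.47 in

vertical leg: A = 16 × 130 = 2080.00, centroid at (8.00, 65.00).
horizontal leg: A = 160 × 32 = 5120.00, centroid at (96.00, 16.00).
gusset: A = ½·28·20 = 280.00, centroid at (25.33, 38.67).
ΣA = 7480.00 in²
ΣAx_c = (2080.00)(8.00) + (5120.00)(96.00) + (280.00)(25.33) = 515253.33 in³
ΣAy_c = (2080.00)(65.00) + (5120.00)(16.00) + (280.00)(38.67) = 227946.67 in³
x_c = 515253.33 / 7480.00 = 68.88 in
y_c = 227946.67 / 7480.00 = 30.47 in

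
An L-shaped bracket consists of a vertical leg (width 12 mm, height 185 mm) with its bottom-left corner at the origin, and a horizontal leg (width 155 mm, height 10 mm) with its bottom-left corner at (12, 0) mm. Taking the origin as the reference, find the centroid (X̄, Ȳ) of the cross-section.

vertical leg: A = 12 × 185 = 2220.00, centroid at (6.00, 92.50).
horizontal leg: A = 155 × 10 = 1550.00, centroid at (89.50, 5.00).
ΣA = 3770.00 mm², ΣAX̄ = 152045.00 mm³, ΣAȲ = 213100.00 mm³.
X̄ = 152045.00/3770.00 = 40.33 mm; Ȳ = 213100.00/3770.00 = 56.53 mm.

X̄ = 40.33 mm, Ȳ = 56.53 mm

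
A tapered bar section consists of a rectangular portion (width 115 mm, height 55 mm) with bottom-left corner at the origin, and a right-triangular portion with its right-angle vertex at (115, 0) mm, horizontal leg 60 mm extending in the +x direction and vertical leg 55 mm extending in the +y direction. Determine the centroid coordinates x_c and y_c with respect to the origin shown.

rectangular portion: A = 115 × 55 = 6325.00, centroid at (57.50, 27.50).
triangular portion: A = ½·60·55 = 1650.00, centroid at (135.00, 18.33).
ΣA = 7975.00 mm², ΣAx_c = 586437.50 mm³, ΣAy_c = 204187.50 mm³.
x_c = 586437.50/7975.00 = 73.53 mm; y_c = 204187.50/7975.00 = 25.60 mm.

x_c = 73.53 mm, y_c = 25.60 mm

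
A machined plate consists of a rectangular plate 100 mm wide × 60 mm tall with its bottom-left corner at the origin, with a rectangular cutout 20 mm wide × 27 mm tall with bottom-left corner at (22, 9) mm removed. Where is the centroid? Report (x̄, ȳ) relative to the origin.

x̄ = 51.78 mm, ȳ = 30.74 mm

plate: A = 100 × 60 = 6000.00, centroid at (50.00, 30.00).
hole: A = −(20 × 27) = -540.00, centroid at (32.00, 22.50).
ΣA = 5460.00 mm²
ΣAx̄ = (6000.00)(50.00) + (-540.00)(32.00) = 282720.00 mm³
ΣAȳ = (6000.00)(30.00) + (-540.00)(22.50) = 167850.00 mm³
x̄ = 282720.00 / 5460.00 = 51.78 mm
ȳ = 167850.00 / 5460.00 = 30.74 mm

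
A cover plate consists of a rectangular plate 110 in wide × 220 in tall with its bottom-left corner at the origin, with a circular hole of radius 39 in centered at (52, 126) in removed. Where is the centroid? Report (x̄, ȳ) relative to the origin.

x̄ = 55.74 in, ȳ = 106.06 in

Part | A | x̄ᵢ | ȳᵢ | A·x̄ᵢ | A·ȳᵢ
plate | 24200.00 | 55.00 | 110.00 | 1331000.00 | 2662000.00
hole | -4778.36 | 52.00 | 126.00 | -248474.85 | -602073.67
Σ | 19421.64 |  |  | 1082525.15 | 2059926.33
x̄ = 1082525.15 / 19421.64 = 55.74 in
ȳ = 2059926.33 / 19421.64 = 106.06 in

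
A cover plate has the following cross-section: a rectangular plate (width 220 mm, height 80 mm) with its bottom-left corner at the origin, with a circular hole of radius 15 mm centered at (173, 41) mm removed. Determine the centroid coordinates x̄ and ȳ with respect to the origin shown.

Part | A | x̄ᵢ | ȳᵢ | A·x̄ᵢ | A·ȳᵢ
plate | 17600.00 | 110.00 | 40.00 | 1936000.00 | 704000.00
hole | -706.86 | 173.00 | 41.00 | -122286.49 | -28981.19
Σ | 16893.14 |  |  | 1813713.51 | 675018.81
x̄ = 1813713.51 / 16893.14 = 107.36 mm
ȳ = 675018.81 / 16893.14 = 39.96 mm

x̄ = 107.36 mm, ȳ = 39.96 mm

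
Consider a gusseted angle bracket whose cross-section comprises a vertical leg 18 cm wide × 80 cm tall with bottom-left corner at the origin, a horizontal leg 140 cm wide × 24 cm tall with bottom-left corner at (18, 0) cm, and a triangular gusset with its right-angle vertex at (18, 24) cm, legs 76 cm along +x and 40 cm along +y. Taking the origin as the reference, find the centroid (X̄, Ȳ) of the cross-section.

vertical leg: A = 18 × 80 = 1440.00, centroid at (9.00, 40.00).
horizontal leg: A = 140 × 24 = 3360.00, centroid at (88.00, 12.00).
gusset: A = ½·76·40 = 1520.00, centroid at (43.33, 37.33).
ΣA = 6320.00 cm², ΣAX̄ = 374506.67 cm³, ΣAȲ = 154666.67 cm³.
X̄ = 374506.67/6320.00 = 59.26 cm; Ȳ = 154666.67/6320.00 = 24.47 cm.

X̄ = 59.26 cm, Ȳ = 24.47 cm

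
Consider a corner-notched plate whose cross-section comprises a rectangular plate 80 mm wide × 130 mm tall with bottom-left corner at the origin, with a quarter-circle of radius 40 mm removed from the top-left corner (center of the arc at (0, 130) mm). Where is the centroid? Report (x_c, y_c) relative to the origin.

x_c = 43.16 mm, y_c = 58.40 mm

plate: A = 80 × 130 = 10400.00, centroid at (40.00, 65.00).
removed quarter-circle: A = −¼π·40² = -1256.64, centroid at (16.98, 113.02).
ΣA = 9143.36 mm²
ΣAx_c = (10400.00)(40.00) + (-1256.64)(16.98) = 394666.67 mm³
ΣAy_c = (10400.00)(65.00) + (-1256.64)(113.02) = 533970.52 mm³
x_c = 394666.67 / 9143.36 = 43.16 mm
y_c = 533970.52 / 9143.36 = 58.40 mm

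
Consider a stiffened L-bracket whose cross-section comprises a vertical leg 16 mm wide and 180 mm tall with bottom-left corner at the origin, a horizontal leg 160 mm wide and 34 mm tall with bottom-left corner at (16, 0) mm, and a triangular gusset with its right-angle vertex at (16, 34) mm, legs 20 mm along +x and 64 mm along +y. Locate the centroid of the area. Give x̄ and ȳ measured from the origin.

vertical leg: A = 16 × 180 = 2880.00, centroid at (8.00, 90.00).
horizontal leg: A = 160 × 34 = 5440.00, centroid at (96.00, 17.00).
gusset: A = ½·20·64 = 640.00, centroid at (22.67, 55.33).
ΣA = 8960.00 mm²
ΣAx̄ = (2880.00)(8.00) + (5440.00)(96.00) + (640.00)(22.67) = 559786.67 mm³
ΣAȳ = (2880.00)(90.00) + (5440.00)(17.00) + (640.00)(55.33) = 387093.33 mm³
x̄ = 559786.67 / 8960.00 = 62.48 mm
ȳ = 387093.33 / 8960.00 = 43.20 mm

x̄ = 62.48 mm, ȳ = 43.20 mm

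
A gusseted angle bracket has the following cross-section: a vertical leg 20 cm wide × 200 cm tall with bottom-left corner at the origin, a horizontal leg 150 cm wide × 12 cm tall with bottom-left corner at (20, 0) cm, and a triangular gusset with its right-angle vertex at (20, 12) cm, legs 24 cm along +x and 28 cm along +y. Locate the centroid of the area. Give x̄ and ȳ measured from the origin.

x̄ = 35.92 cm, ȳ = 68.12 cm

vertical leg: A = 20 × 200 = 4000.00, centroid at (10.00, 100.00).
horizontal leg: A = 150 × 12 = 1800.00, centroid at (95.00, 6.00).
gusset: A = ½·24·28 = 336.00, centroid at (28.00, 21.33).
ΣA = 6136.00 cm², ΣAx̄ = 220408.00 cm³, ΣAȳ = 417968.00 cm³.
x̄ = 220408.00/6136.00 = 35.92 cm; ȳ = 417968.00/6136.00 = 68.12 cm.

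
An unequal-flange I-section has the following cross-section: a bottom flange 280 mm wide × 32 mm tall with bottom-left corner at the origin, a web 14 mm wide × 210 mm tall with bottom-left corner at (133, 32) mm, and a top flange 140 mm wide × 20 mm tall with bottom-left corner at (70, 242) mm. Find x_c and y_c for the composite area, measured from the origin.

bottom flange: A = 280 × 32 = 8960.00, centroid at (140.00, 16.00).
web: A = 14 × 210 = 2940.00, centroid at (140.00, 137.00).
top flange: A = 140 × 20 = 2800.00, centroid at (140.00, 252.00).
ΣA = 14700.00 mm²
ΣAx_c = (8960.00)(140.00) + (2940.00)(140.00) + (2800.00)(140.00) = 2058000.00 mm³
ΣAy_c = (8960.00)(16.00) + (2940.00)(137.00) + (2800.00)(252.00) = 1251740.00 mm³
x_c = 2058000.00 / 14700.00 = 140.00 mm
y_c = 1251740.00 / 14700.00 = 85.15 mm

x_c = 140.00 mm, y_c = 85.15 mm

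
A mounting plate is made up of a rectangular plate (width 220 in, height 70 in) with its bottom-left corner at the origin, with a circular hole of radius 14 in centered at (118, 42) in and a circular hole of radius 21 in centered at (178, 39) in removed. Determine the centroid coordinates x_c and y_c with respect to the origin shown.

x_c = 102.60 in, y_c = 34.26 in

Part | A | x̄ᵢ | ȳᵢ | A·x̄ᵢ | A·ȳᵢ
plate | 15400.00 | 110.00 | 35.00 | 1694000.00 | 539000.00
hole 1 | -615.75 | 118.00 | 42.00 | -72658.75 | -25861.59
hole 2 | -1385.44 | 178.00 | 39.00 | -246608.74 | -54032.25
Σ | 13398.81 |  |  | 1374732.50 | 459106.16
x_c = 1374732.50 / 13398.81 = 102.60 in
y_c = 459106.16 / 13398.81 = 34.26 in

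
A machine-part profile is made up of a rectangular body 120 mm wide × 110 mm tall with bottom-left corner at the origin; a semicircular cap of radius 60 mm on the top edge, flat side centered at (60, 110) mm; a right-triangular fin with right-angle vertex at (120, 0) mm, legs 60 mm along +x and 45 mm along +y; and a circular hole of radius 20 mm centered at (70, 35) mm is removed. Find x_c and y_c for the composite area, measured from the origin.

x_c = 65.04 mm, y_c = 77.49 mm

Part | A | x̄ᵢ | ȳᵢ | A·x̄ᵢ | A·ȳᵢ
rectangular body | 13200.00 | 60.00 | 55.00 | 792000.00 | 726000.00
semicircular top | 5654.87 | 60.00 | 135.46 | 339292.01 | 766035.35
triangular fin | 1350.00 | 140.00 | 15.00 | 189000.00 | 20250.00
hole | -1256.64 | 70.00 | 35.00 | -87964.59 | -43982.30
Σ | 18948.23 |  |  | 1232327.41 | 1468303.05
x_c = 1232327.41 / 18948.23 = 65.04 mm
y_c = 1468303.05 / 18948.23 = 77.49 mm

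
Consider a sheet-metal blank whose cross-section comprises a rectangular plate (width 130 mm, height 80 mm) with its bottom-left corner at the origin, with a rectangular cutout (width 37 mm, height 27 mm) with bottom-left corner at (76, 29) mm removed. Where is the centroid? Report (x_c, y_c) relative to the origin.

Part | A | x̄ᵢ | ȳᵢ | A·x̄ᵢ | A·ȳᵢ
plate | 10400.00 | 65.00 | 40.00 | 676000.00 | 416000.00
hole | -999.00 | 94.50 | 42.50 | -94405.50 | -42457.50
Σ | 9401.00 |  |  | 581594.50 | 373542.50
x_c = 581594.50 / 9401.00 = 61.87 mm
y_c = 373542.50 / 9401.00 = 39.73 mm

x_c = 61.87 mm, y_c = 39.73 mm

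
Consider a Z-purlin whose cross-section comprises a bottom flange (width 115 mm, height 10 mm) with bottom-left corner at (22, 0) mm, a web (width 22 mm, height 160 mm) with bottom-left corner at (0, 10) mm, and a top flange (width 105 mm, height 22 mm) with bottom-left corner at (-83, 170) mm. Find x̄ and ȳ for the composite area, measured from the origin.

x̄ = 8.55 mm, ȳ = 106.11 mm

bottom flange: A = 115 × 10 = 1150.00, centroid at (79.50, 5.00).
web: A = 22 × 160 = 3520.00, centroid at (11.00, 90.00).
top flange: A = 105 × 22 = 2310.00, centroid at (-30.50, 181.00).
ΣA = 6980.00 mm²
ΣAx̄ = (1150.00)(79.50) + (3520.00)(11.00) + (2310.00)(-30.50) = 59690.00 mm³
ΣAȳ = (1150.00)(5.00) + (3520.00)(90.00) + (2310.00)(181.00) = 740660.00 mm³
x̄ = 59690.00 / 6980.00 = 8.55 mm
ȳ = 740660.00 / 6980.00 = 106.11 mm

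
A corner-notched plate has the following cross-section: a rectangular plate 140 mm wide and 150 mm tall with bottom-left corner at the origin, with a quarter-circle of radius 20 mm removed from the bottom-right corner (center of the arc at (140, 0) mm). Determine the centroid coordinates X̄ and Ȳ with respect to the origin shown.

X̄ = 69.07 mm, Ȳ = 76.01 mm

Part | A | x̄ᵢ | ȳᵢ | A·x̄ᵢ | A·ȳᵢ
plate | 21000.00 | 70.00 | 75.00 | 1470000.00 | 1575000.00
removed quarter-circle | -314.16 | 131.51 | 8.49 | -41315.63 | -2666.67
Σ | 20685.84 |  |  | 1428684.37 | 1572333.33
X̄ = 1428684.37 / 20685.84 = 69.07 mm
Ȳ = 1572333.33 / 20685.84 = 76.01 mm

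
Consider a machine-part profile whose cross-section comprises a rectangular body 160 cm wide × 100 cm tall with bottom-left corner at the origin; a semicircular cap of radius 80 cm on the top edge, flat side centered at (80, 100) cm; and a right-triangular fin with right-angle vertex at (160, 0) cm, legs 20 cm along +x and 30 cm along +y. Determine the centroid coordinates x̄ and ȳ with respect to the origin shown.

rectangular body: A = 160 × 100 = 16000.00, centroid at (80.00, 50.00).
semicircular top: A = ½π·80² = 10053.10, centroid at (80.00, 133.95).
triangular fin: A = ½·20·30 = 300.00, centroid at (166.67, 10.00).
ΣA = 26353.10 cm²
ΣAx̄ = (16000.00)(80.00) + (10053.10)(80.00) + (300.00)(166.67) = 2134247.72 cm³
ΣAȳ = (16000.00)(50.00) + (10053.10)(133.95) + (300.00)(10.00) = 2149642.98 cm³
x̄ = 2134247.72 / 26353.10 = 80.99 cm
ȳ = 2149642.98 / 26353.10 = 81.57 cm

x̄ = 80.99 cm, ȳ = 81.57 cm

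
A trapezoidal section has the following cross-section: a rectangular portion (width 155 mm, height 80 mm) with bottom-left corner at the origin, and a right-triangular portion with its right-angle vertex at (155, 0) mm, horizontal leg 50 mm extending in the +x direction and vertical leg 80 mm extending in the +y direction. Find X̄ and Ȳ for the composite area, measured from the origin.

X̄ = 90.58 mm, Ȳ = 38.15 mm

rectangular portion: A = 155 × 80 = 12400.00, centroid at (77.50, 40.00).
triangular portion: A = ½·50·80 = 2000.00, centroid at (171.67, 26.67).
ΣA = 14400.00 mm², ΣAX̄ = 1304333.33 mm³, ΣAȲ = 549333.33 mm³.
X̄ = 1304333.33/14400.00 = 90.58 mm; Ȳ = 549333.33/14400.00 = 38.15 mm.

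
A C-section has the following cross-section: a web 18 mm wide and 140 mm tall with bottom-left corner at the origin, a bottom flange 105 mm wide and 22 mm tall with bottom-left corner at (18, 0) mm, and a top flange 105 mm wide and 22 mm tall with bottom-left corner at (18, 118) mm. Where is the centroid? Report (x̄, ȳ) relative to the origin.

web: A = 18 × 140 = 2520.00, centroid at (9.00, 70.00).
bottom flange: A = 105 × 22 = 2310.00, centroid at (70.50, 11.00).
top flange: A = 105 × 22 = 2310.00, centroid at (70.50, 129.00).
ΣA = 7140.00 mm²
ΣAx̄ = (2520.00)(9.00) + (2310.00)(70.50) + (2310.00)(70.50) = 348390.00 mm³
ΣAȳ = (2520.00)(70.00) + (2310.00)(11.00) + (2310.00)(129.00) = 499800.00 mm³
x̄ = 348390.00 / 7140.00 = 48.79 mm
ȳ = 499800.00 / 7140.00 = 70.00 mm

x̄ = 48.79 mm, ȳ = 70.00 mm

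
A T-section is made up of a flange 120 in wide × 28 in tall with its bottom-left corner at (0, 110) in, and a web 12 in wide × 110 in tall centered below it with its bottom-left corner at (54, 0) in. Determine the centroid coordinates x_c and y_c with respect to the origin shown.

x_c = 60.00 in, y_c = 104.54 in

web: A = 12 × 110 = 1320.00, centroid at (60.00, 55.00).
flange: A = 120 × 28 = 3360.00, centroid at (60.00, 124.00).
ΣA = 4680.00 in²
ΣAx_c = (1320.00)(60.00) + (3360.00)(60.00) = 280800.00 in³
ΣAy_c = (1320.00)(55.00) + (3360.00)(124.00) = 489240.00 in³
x_c = 280800.00 / 4680.00 = 60.00 in
y_c = 489240.00 / 4680.00 = 104.54 in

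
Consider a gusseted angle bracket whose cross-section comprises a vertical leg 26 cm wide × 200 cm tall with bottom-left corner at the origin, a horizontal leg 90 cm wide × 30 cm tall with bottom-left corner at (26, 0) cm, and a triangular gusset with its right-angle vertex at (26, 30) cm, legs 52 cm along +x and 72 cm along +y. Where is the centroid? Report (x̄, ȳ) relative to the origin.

x̄ = 34.84 cm, ȳ = 67.70 cm

vertical leg: A = 26 × 200 = 5200.00, centroid at (13.00, 100.00).
horizontal leg: A = 90 × 30 = 2700.00, centroid at (71.00, 15.00).
gusset: A = ½·52·72 = 1872.00, centroid at (43.33, 54.00).
ΣA = 9772.00 cm²
ΣAx̄ = (5200.00)(13.00) + (2700.00)(71.00) + (1872.00)(43.33) = 340420.00 cm³
ΣAȳ = (5200.00)(100.00) + (2700.00)(15.00) + (1872.00)(54.00) = 661588.00 cm³
x̄ = 340420.00 / 9772.00 = 34.84 cm
ȳ = 661588.00 / 9772.00 = 67.70 cm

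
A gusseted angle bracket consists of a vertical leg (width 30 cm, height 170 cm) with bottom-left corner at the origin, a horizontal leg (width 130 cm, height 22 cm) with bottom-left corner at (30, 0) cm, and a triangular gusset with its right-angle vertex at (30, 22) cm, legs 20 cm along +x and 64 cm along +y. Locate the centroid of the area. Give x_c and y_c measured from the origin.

Part | A | x̄ᵢ | ȳᵢ | A·x̄ᵢ | A·ȳᵢ
vertical leg | 5100.00 | 15.00 | 85.00 | 76500.00 | 433500.00
horizontal leg | 2860.00 | 95.00 | 11.00 | 271700.00 | 31460.00
gusset | 640.00 | 36.67 | 43.33 | 23466.67 | 27733.33
Σ | 8600.00 |  |  | 371666.67 | 492693.33
x_c = 371666.67 / 8600.00 = 43.22 cm
y_c = 492693.33 / 8600.00 = 57.29 cm

x_c = 43.22 cm, y_c = 57.29 cm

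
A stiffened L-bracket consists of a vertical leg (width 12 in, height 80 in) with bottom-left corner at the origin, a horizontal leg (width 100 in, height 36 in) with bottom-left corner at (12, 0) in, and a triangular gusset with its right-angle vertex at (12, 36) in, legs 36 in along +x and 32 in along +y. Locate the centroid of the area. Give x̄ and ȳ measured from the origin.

vertical leg: A = 12 × 80 = 960.00, centroid at (6.00, 40.00).
horizontal leg: A = 100 × 36 = 3600.00, centroid at (62.00, 18.00).
gusset: A = ½·36·32 = 576.00, centroid at (24.00, 46.67).
ΣA = 5136.00 in²
ΣAx̄ = (960.00)(6.00) + (3600.00)(62.00) + (576.00)(24.00) = 242784.00 in³
ΣAȳ = (960.00)(40.00) + (3600.00)(18.00) + (576.00)(46.67) = 130080.00 in³
x̄ = 242784.00 / 5136.00 = 47.27 in
ȳ = 130080.00 / 5136.00 = 25.33 in

x̄ = 47.27 in, ȳ = 25.33 in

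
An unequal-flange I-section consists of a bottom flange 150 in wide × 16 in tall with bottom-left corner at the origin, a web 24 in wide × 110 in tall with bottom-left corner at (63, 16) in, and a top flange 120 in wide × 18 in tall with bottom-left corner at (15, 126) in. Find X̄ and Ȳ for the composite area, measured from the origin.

bottom flange: A = 150 × 16 = 2400.00, centroid at (75.00, 8.00).
web: A = 24 × 110 = 2640.00, centroid at (75.00, 71.00).
top flange: A = 120 × 18 = 2160.00, centroid at (75.00, 135.00).
ΣA = 7200.00 in², ΣAX̄ = 540000.00 in³, ΣAȲ = 498240.00 in³.
X̄ = 540000.00/7200.00 = 75.00 in; Ȳ = 498240.00/7200.00 = 69.20 in.

X̄ = 75.00 in, Ȳ = 69.20 in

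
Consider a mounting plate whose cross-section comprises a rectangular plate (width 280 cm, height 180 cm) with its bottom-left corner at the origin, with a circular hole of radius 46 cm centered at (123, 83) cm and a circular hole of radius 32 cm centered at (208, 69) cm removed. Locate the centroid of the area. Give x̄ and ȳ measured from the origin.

x̄ = 137.39 cm, ȳ = 92.81 cm

plate: A = 280 × 180 = 50400.00, centroid at (140.00, 90.00).
hole 1: A = −π·46² = -6647.61, centroid at (123.00, 83.00).
hole 2: A = −π·32² = -3216.99, centroid at (208.00, 69.00).
ΣA = 40535.40 cm², ΣAx̄ = 5569209.86 cm³, ΣAȳ = 3762275.99 cm³.
x̄ = 5569209.86/40535.40 = 137.39 cm; ȳ = 3762275.99/40535.40 = 92.81 cm.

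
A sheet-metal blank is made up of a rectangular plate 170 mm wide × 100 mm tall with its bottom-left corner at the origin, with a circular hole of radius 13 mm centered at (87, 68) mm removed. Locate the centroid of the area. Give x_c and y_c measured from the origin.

plate: A = 170 × 100 = 17000.00, centroid at (85.00, 50.00).
hole: A = −π·13² = -530.93, centroid at (87.00, 68.00).
ΣA = 16469.07 mm²
ΣAx_c = (17000.00)(85.00) + (-530.93)(87.00) = 1398809.16 mm³
ΣAy_c = (17000.00)(50.00) + (-530.93)(68.00) = 813896.82 mm³
x_c = 1398809.16 / 16469.07 = 84.94 mm
y_c = 813896.82 / 16469.07 = 49.42 mm

x_c = 84.94 mm, y_c = 49.42 mm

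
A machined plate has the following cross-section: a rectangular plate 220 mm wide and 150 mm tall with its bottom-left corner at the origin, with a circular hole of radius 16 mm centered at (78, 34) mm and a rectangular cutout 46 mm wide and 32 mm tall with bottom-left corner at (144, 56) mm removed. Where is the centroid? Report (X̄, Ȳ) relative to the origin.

plate: A = 220 × 150 = 33000.00, centroid at (110.00, 75.00).
hole 1: A = −π·16² = -804.25, centroid at (78.00, 34.00).
hole 2: A = −(46 × 32) = -1472.00, centroid at (167.00, 72.00).
ΣA = 30723.75 mm²
ΣAX̄ = (33000.00)(110.00) + (-804.25)(78.00) + (-1472.00)(167.00) = 3321444.68 mm³
ΣAȲ = (33000.00)(75.00) + (-804.25)(34.00) + (-1472.00)(72.00) = 2341671.58 mm³
X̄ = 3321444.68 / 30723.75 = 108.11 mm
Ȳ = 2341671.58 / 30723.75 = 76.22 mm

X̄ = 108.11 mm, Ȳ = 76.22 mm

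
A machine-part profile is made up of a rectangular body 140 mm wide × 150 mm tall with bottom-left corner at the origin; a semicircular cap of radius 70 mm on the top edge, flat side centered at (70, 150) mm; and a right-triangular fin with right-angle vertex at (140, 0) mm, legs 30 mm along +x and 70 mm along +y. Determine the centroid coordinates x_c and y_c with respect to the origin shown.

rectangular body: A = 140 × 150 = 21000.00, centroid at (70.00, 75.00).
semicircular top: A = ½π·70² = 7696.90, centroid at (70.00, 179.71).
triangular fin: A = ½·30·70 = 1050.00, centroid at (150.00, 23.33).
ΣA = 29746.90 mm²
ΣAx_c = (21000.00)(70.00) + (7696.90)(70.00) + (1050.00)(150.00) = 2166283.14 mm³
ΣAy_c = (21000.00)(75.00) + (7696.90)(179.71) + (1050.00)(23.33) = 2982701.97 mm³
x_c = 2166283.14 / 29746.90 = 72.82 mm
y_c = 2982701.97 / 29746.90 = 100.27 mm

x_c = 72.82 mm, y_c = 100.27 mm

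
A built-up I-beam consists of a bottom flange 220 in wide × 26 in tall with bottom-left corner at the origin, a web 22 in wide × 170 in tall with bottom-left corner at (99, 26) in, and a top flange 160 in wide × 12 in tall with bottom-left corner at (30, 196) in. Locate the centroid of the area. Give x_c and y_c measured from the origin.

bottom flange: A = 220 × 26 = 5720.00, centroid at (110.00, 13.00).
web: A = 22 × 170 = 3740.00, centroid at (110.00, 111.00).
top flange: A = 160 × 12 = 1920.00, centroid at (110.00, 202.00).
ΣA = 11380.00 in², ΣAx_c = 1251800.00 in³, ΣAy_c = 877340.00 in³.
x_c = 1251800.00/11380.00 = 110.00 in; y_c = 877340.00/11380.00 = 77.09 in.

x_c = 110.00 in, y_c = 77.09 in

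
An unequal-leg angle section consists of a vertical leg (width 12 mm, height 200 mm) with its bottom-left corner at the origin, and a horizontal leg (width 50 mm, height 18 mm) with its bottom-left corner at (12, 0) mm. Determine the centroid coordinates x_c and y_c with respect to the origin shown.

x_c = 14.45 mm, y_c = 75.18 mm

vertical leg: A = 12 × 200 = 2400.00, centroid at (6.00, 100.00).
horizontal leg: A = 50 × 18 = 900.00, centroid at (37.00, 9.00).
ΣA = 3300.00 mm², ΣAx_c = 47700.00 mm³, ΣAy_c = 248100.00 mm³.
x_c = 47700.00/3300.00 = 14.45 mm; y_c = 248100.00/3300.00 = 75.18 mm.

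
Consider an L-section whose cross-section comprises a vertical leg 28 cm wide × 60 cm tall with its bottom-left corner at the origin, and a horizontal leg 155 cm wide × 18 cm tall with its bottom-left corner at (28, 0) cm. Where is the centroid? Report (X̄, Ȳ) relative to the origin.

X̄ = 71.11 cm, Ȳ = 16.89 cm

vertical leg: A = 28 × 60 = 1680.00, centroid at (14.00, 30.00).
horizontal leg: A = 155 × 18 = 2790.00, centroid at (105.50, 9.00).
ΣA = 4470.00 cm², ΣAX̄ = 317865.00 cm³, ΣAȲ = 75510.00 cm³.
X̄ = 317865.00/4470.00 = 71.11 cm; Ȳ = 75510.00/4470.00 = 16.89 cm.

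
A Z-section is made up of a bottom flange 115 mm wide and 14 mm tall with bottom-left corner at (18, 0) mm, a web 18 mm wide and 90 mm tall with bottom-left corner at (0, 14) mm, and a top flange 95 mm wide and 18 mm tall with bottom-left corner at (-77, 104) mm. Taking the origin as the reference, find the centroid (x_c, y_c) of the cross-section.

bottom flange: A = 115 × 14 = 1610.00, centroid at (75.50, 7.00).
web: A = 18 × 90 = 1620.00, centroid at (9.00, 59.00).
top flange: A = 95 × 18 = 1710.00, centroid at (-29.50, 113.00).
ΣA = 4940.00 mm², ΣAx_c = 85690.00 mm³, ΣAy_c = 300080.00 mm³.
x_c = 85690.00/4940.00 = 17.35 mm; y_c = 300080.00/4940.00 = 60.74 mm.

x_c = 17.35 mm, y_c = 60.74 mm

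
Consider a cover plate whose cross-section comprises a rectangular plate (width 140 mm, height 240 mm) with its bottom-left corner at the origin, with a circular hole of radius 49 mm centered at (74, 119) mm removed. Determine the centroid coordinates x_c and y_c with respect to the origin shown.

x_c = 68.84 mm, y_c = 120.29 mm

plate: A = 140 × 240 = 33600.00, centroid at (70.00, 120.00).
hole: A = −π·49² = -7542.96, centroid at (74.00, 119.00).
ΣA = 26057.04 mm²
ΣAx_c = (33600.00)(70.00) + (-7542.96)(74.00) = 1793820.67 mm³
ΣAy_c = (33600.00)(120.00) + (-7542.96)(119.00) = 3134387.29 mm³
x_c = 1793820.67 / 26057.04 = 68.84 mm
y_c = 3134387.29 / 26057.04 = 120.29 mm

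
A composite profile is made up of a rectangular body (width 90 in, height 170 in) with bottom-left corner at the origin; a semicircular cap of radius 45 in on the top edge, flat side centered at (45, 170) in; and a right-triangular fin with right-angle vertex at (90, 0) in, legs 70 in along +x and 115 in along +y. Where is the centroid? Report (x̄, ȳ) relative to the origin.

x̄ = 57.22 in, ȳ = 91.37 in

rectangular body: A = 90 × 170 = 15300.00, centroid at (45.00, 85.00).
semicircular top: A = ½π·45² = 3180.86, centroid at (45.00, 189.10).
triangular fin: A = ½·70·115 = 4025.00, centroid at (113.33, 38.33).
ΣA = 22505.86 in², ΣAx̄ = 1287805.48 in³, ΣAȳ = 2056288.30 in³.
x̄ = 1287805.48/22505.86 = 57.22 in; ȳ = 2056288.30/22505.86 = 91.37 in.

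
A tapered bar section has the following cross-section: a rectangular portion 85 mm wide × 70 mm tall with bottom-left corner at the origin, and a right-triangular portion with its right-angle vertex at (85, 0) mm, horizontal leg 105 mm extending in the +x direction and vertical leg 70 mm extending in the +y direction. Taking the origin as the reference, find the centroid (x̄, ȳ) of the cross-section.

Part | A | x̄ᵢ | ȳᵢ | A·x̄ᵢ | A·ȳᵢ
rectangular portion | 5950.00 | 42.50 | 35.00 | 252875.00 | 208250.00
triangular portion | 3675.00 | 120.00 | 23.33 | 441000.00 | 85750.00
Σ | 9625.00 |  |  | 693875.00 | 294000.00
x̄ = 693875.00 / 9625.00 = 72.09 mm
ȳ = 294000.00 / 9625.00 = 30.55 mm

x̄ = 72.09 mm, ȳ = 30.55 mm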